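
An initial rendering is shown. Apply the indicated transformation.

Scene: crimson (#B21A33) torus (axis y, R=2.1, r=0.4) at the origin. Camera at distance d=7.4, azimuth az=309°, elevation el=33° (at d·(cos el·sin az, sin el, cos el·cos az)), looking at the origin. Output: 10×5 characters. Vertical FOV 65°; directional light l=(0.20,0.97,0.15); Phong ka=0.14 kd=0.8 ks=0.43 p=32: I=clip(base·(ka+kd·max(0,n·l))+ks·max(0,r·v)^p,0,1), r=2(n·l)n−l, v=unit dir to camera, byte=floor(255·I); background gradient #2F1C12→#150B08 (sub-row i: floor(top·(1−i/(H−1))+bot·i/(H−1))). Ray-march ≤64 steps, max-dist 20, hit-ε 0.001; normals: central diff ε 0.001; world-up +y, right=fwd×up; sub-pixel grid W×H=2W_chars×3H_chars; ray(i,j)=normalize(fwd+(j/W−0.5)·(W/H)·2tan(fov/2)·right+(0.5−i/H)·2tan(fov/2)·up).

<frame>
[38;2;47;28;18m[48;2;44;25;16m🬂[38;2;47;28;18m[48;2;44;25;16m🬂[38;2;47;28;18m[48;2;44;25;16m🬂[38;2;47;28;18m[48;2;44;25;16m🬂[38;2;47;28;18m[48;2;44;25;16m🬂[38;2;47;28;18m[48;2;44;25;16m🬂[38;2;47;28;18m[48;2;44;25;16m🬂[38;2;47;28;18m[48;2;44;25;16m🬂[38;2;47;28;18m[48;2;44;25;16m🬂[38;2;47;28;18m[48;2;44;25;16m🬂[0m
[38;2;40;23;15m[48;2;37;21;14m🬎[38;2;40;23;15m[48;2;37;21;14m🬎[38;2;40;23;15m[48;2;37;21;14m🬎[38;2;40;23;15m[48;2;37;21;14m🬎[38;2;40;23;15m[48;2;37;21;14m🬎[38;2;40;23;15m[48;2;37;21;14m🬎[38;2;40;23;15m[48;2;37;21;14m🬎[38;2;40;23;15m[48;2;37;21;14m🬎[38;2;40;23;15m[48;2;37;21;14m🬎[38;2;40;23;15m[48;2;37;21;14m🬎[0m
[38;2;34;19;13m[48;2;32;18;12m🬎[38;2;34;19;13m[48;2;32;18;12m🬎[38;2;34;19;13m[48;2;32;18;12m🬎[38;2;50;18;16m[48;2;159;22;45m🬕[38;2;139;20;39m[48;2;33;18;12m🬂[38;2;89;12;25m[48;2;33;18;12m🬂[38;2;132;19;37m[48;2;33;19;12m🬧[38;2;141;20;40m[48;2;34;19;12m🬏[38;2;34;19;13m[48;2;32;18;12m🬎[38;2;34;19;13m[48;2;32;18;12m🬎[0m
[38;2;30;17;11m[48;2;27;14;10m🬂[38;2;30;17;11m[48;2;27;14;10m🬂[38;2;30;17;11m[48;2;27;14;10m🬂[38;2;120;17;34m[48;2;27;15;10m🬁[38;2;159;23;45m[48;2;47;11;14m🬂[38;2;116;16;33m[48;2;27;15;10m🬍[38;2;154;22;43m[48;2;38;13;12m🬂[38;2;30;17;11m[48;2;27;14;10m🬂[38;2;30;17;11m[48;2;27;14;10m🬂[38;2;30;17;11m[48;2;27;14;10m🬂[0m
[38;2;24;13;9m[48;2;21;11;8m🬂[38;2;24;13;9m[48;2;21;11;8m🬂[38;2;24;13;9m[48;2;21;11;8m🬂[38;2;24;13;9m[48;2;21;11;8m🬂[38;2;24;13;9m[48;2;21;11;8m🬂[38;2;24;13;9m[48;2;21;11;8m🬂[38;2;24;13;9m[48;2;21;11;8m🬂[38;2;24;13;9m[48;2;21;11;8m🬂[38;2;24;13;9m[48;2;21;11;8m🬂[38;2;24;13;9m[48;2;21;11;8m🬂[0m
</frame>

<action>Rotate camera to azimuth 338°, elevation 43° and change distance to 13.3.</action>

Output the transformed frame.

<frame>
[38;2;47;28;18m[48;2;44;25;16m🬂[38;2;47;28;18m[48;2;44;25;16m🬂[38;2;47;28;18m[48;2;44;25;16m🬂[38;2;47;28;18m[48;2;44;25;16m🬂[38;2;47;28;18m[48;2;44;25;16m🬂[38;2;47;28;18m[48;2;44;25;16m🬂[38;2;47;28;18m[48;2;44;25;16m🬂[38;2;47;28;18m[48;2;44;25;16m🬂[38;2;47;28;18m[48;2;44;25;16m🬂[38;2;47;28;18m[48;2;44;25;16m🬂[0m
[38;2;40;23;15m[48;2;37;21;14m🬎[38;2;40;23;15m[48;2;37;21;14m🬎[38;2;40;23;15m[48;2;37;21;14m🬎[38;2;40;23;15m[48;2;37;21;14m🬎[38;2;40;23;15m[48;2;37;21;14m🬎[38;2;40;23;15m[48;2;37;21;14m🬎[38;2;40;23;15m[48;2;37;21;14m🬎[38;2;40;23;15m[48;2;37;21;14m🬎[38;2;40;23;15m[48;2;37;21;14m🬎[38;2;40;23;15m[48;2;37;21;14m🬎[0m
[38;2;34;19;13m[48;2;32;18;12m🬎[38;2;34;19;13m[48;2;32;18;12m🬎[38;2;34;19;13m[48;2;32;18;12m🬎[38;2;34;19;13m[48;2;32;18;12m🬎[38;2;114;16;32m[48;2;34;19;12m🬓[38;2;34;19;13m[48;2;32;18;12m🬎[38;2;154;22;43m[48;2;34;19;12m🬓[38;2;34;19;13m[48;2;32;18;12m🬎[38;2;34;19;13m[48;2;32;18;12m🬎[38;2;34;19;13m[48;2;32;18;12m🬎[0m
[38;2;30;17;11m[48;2;27;14;10m🬂[38;2;30;17;11m[48;2;27;14;10m🬂[38;2;30;17;11m[48;2;27;14;10m🬂[38;2;30;17;11m[48;2;27;14;10m🬂[38;2;59;8;17m[48;2;27;15;10m🬁[38;2;103;14;29m[48;2;27;14;10m🬂[38;2;30;17;11m[48;2;27;14;10m🬂[38;2;30;17;11m[48;2;27;14;10m🬂[38;2;30;17;11m[48;2;27;14;10m🬂[38;2;30;17;11m[48;2;27;14;10m🬂[0m
[38;2;24;13;9m[48;2;21;11;8m🬂[38;2;24;13;9m[48;2;21;11;8m🬂[38;2;24;13;9m[48;2;21;11;8m🬂[38;2;24;13;9m[48;2;21;11;8m🬂[38;2;24;13;9m[48;2;21;11;8m🬂[38;2;24;13;9m[48;2;21;11;8m🬂[38;2;24;13;9m[48;2;21;11;8m🬂[38;2;24;13;9m[48;2;21;11;8m🬂[38;2;24;13;9m[48;2;21;11;8m🬂[38;2;24;13;9m[48;2;21;11;8m🬂[0m
</frame>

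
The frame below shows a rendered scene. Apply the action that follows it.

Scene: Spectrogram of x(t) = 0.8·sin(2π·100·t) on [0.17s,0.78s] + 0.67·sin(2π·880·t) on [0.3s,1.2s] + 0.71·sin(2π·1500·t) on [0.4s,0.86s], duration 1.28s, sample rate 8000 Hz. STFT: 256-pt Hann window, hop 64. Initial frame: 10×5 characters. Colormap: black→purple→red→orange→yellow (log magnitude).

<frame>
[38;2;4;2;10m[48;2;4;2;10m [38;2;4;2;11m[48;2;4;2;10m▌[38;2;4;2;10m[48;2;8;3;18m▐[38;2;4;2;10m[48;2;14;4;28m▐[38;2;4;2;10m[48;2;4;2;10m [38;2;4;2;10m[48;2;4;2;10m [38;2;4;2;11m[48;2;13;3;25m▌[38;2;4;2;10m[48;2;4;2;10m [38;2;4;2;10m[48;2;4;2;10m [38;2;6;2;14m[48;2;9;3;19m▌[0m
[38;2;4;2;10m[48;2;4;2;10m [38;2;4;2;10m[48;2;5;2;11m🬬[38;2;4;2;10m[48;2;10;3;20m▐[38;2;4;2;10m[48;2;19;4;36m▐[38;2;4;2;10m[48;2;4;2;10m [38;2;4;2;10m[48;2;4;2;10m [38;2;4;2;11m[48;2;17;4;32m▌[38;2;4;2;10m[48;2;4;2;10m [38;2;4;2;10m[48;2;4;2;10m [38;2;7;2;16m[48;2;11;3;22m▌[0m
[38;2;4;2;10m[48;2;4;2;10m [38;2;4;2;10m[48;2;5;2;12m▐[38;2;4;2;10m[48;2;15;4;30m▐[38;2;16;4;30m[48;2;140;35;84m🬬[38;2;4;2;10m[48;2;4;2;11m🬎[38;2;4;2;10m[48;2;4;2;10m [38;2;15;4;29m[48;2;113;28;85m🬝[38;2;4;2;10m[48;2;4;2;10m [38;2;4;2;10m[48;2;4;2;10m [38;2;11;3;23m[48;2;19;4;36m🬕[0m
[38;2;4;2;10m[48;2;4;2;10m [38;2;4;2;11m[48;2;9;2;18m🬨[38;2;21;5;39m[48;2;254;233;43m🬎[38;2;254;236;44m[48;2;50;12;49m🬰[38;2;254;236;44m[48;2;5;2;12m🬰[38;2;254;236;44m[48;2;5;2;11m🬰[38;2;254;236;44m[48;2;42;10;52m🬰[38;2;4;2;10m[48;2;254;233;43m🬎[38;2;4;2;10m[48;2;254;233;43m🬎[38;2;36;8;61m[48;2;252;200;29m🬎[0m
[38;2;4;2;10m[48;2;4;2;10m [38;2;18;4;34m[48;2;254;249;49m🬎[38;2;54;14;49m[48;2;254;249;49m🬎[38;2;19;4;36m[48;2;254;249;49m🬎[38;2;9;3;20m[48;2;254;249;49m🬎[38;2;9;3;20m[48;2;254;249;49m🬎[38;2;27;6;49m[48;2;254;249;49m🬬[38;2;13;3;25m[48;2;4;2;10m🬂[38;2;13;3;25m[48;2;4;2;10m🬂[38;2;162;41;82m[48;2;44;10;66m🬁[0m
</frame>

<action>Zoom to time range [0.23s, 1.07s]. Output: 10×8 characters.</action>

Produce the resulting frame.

<frame>
[38;2;4;2;10m[48;2;9;3;18m▌[38;2;4;2;10m[48;2;14;4;26m▌[38;2;4;2;10m[48;2;11;3;22m▐[38;2;4;2;10m[48;2;4;2;10m [38;2;4;2;10m[48;2;4;2;10m [38;2;4;2;10m[48;2;4;2;10m [38;2;4;2;10m[48;2;4;2;11m▌[38;2;4;2;10m[48;2;14;4;26m▌[38;2;4;2;10m[48;2;4;2;10m [38;2;4;2;10m[48;2;4;2;10m [0m
[38;2;4;2;10m[48;2;9;3;19m▌[38;2;4;2;10m[48;2;15;4;29m▌[38;2;4;2;10m[48;2;12;3;24m▐[38;2;4;2;10m[48;2;4;2;10m [38;2;4;2;10m[48;2;4;2;10m [38;2;4;2;10m[48;2;4;2;10m [38;2;4;2;10m[48;2;4;2;11m▌[38;2;4;2;10m[48;2;15;4;29m▌[38;2;4;2;10m[48;2;4;2;10m [38;2;4;2;10m[48;2;4;2;10m [0m
[38;2;4;2;10m[48;2;11;3;22m▌[38;2;4;2;10m[48;2;18;4;34m▌[38;2;4;2;10m[48;2;15;4;28m▐[38;2;4;2;10m[48;2;4;2;10m [38;2;4;2;10m[48;2;4;2;10m [38;2;4;2;10m[48;2;4;2;10m [38;2;4;2;10m[48;2;5;2;11m🬝[38;2;4;2;10m[48;2;18;4;34m▌[38;2;4;2;10m[48;2;4;2;10m [38;2;4;2;10m[48;2;4;2;10m [0m
[38;2;4;2;10m[48;2;13;3;26m▌[38;2;4;2;10m[48;2;27;6;49m▌[38;2;4;2;10m[48;2;21;5;40m▐[38;2;4;2;10m[48;2;4;2;10m [38;2;4;2;10m[48;2;4;2;10m [38;2;4;2;10m[48;2;4;2;10m [38;2;4;2;10m[48;2;5;2;11m▌[38;2;4;2;10m[48;2;27;6;49m▌[38;2;4;2;10m[48;2;4;2;10m [38;2;4;2;10m[48;2;4;2;10m [0m
[38;2;4;2;10m[48;2;20;5;37m▌[38;2;27;7;38m[48;2;246;145;14m🬝[38;2;23;6;42m[48;2;254;240;46m🬎[38;2;4;2;10m[48;2;254;240;46m🬎[38;2;4;2;10m[48;2;254;240;46m🬎[38;2;4;2;10m[48;2;254;240;46m🬎[38;2;4;2;11m[48;2;254;240;46m🬎[38;2;33;8;45m[48;2;254;240;46m🬎[38;2;4;2;10m[48;2;4;2;10m [38;2;4;2;10m[48;2;4;2;10m [0m
[38;2;17;4;31m[48;2;129;32;84m🬝[38;2;30;7;41m[48;2;239;131;24m🬺[38;2;251;177;20m[48;2;27;6;46m🬂[38;2;251;174;19m[48;2;7;2;15m🬂[38;2;251;174;19m[48;2;7;2;15m🬂[38;2;251;174;19m[48;2;7;2;15m🬂[38;2;251;174;19m[48;2;8;2;18m🬂[38;2;251;177;20m[48;2;37;9;49m🬂[38;2;4;2;10m[48;2;10;3;20m🬎[38;2;4;2;10m[48;2;10;3;20m🬎[0m
[38;2;21;6;29m[48;2;231;151;55m🬲[38;2;254;233;43m[48;2;27;6;50m🬂[38;2;254;233;43m[48;2;23;5;41m🬂[38;2;254;233;43m[48;2;18;4;34m🬂[38;2;254;233;43m[48;2;18;4;34m🬂[38;2;254;233;43m[48;2;18;4;34m🬂[38;2;254;233;43m[48;2;22;5;41m🬂[38;2;254;234;43m[48;2;26;6;48m🬂[38;2;254;233;43m[48;2;18;4;34m🬂[38;2;254;233;43m[48;2;18;4;34m🬂[0m
[38;2;30;7;53m[48;2;254;249;49m🬎[38;2;21;5;39m[48;2;254;249;49m🬎[38;2;19;4;35m[48;2;254;249;49m🬎[38;2;15;4;28m[48;2;254;249;49m🬎[38;2;15;4;28m[48;2;254;249;49m🬎[38;2;15;4;28m[48;2;254;249;49m🬎[38;2;55;14;50m[48;2;254;249;49m🬎[38;2;4;2;10m[48;2;25;6;45m▌[38;2;4;2;10m[48;2;4;2;10m [38;2;4;2;10m[48;2;4;2;10m [0m
</frame>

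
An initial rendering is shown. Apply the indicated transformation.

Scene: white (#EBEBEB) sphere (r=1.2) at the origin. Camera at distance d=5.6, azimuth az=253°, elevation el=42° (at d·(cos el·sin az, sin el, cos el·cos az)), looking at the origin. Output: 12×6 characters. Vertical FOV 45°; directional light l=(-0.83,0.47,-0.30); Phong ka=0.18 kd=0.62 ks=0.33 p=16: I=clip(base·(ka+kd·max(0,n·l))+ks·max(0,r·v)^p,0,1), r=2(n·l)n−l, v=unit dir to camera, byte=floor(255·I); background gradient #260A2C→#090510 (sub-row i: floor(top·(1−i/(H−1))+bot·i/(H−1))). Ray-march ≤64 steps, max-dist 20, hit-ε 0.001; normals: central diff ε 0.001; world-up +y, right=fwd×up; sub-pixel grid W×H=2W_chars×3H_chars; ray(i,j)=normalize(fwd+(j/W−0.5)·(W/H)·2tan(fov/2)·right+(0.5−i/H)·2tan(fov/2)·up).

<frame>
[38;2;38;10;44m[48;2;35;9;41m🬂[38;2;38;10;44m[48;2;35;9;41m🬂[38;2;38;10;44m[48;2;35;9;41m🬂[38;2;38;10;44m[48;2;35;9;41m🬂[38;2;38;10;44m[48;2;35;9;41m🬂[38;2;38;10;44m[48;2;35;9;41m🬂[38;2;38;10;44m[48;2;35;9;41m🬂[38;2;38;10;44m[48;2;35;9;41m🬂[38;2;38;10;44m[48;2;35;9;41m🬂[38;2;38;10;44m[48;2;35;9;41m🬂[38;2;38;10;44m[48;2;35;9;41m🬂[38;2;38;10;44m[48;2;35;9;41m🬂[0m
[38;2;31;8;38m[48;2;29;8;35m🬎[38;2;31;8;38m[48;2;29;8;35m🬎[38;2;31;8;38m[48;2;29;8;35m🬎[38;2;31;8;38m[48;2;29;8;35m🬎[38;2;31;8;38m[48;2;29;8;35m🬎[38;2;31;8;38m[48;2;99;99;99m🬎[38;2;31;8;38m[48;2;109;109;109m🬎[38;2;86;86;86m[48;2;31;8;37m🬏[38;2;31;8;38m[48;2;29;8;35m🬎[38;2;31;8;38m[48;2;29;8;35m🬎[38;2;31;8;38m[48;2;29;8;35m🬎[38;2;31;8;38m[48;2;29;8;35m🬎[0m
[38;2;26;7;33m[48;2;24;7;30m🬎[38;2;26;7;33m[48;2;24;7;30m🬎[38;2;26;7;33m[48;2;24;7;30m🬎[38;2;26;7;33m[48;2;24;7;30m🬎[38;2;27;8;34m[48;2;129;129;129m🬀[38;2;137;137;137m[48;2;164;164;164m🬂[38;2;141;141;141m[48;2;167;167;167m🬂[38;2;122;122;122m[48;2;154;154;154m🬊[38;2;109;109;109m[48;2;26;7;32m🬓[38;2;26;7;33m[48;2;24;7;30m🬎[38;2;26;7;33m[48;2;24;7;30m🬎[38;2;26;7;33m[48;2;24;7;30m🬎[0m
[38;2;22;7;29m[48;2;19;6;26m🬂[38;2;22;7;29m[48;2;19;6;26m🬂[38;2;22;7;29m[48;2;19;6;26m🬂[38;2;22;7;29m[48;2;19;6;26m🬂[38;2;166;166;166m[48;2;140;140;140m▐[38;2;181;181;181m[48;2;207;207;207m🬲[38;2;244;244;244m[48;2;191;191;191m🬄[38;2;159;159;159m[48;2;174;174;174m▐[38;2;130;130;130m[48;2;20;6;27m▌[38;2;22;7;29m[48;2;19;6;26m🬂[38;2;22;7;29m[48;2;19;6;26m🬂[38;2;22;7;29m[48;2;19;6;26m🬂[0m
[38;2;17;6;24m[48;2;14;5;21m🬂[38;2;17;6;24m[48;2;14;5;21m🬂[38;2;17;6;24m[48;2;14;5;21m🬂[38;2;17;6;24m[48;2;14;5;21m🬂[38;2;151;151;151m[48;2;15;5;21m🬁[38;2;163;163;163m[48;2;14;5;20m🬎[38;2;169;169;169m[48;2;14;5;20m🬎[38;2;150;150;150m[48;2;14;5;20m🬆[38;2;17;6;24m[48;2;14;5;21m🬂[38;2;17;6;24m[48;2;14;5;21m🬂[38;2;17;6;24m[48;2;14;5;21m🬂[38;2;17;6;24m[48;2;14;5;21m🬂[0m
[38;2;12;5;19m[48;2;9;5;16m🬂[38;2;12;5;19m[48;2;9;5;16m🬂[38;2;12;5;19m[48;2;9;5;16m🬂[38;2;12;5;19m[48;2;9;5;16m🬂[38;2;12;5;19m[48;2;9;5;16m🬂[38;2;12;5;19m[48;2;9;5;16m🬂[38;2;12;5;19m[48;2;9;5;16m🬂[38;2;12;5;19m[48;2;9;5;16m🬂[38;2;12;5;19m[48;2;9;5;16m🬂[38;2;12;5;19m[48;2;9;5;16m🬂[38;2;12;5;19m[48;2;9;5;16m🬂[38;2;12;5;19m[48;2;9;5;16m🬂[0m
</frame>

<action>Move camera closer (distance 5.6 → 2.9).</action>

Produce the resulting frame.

<frame>
[38;2;38;10;44m[48;2;35;9;41m🬂[38;2;38;10;44m[48;2;35;9;41m🬂[38;2;38;10;44m[48;2;35;9;41m🬂[38;2;37;9;43m[48;2;121;121;121m🬆[38;2;94;94;94m[48;2;133;133;133m🬂[38;2;114;114;114m[48;2;139;139;139m🬂[38;2;116;116;116m[48;2;140;140;140m🬂[38;2;106;106;106m[48;2;135;135;135m🬂[38;2;59;45;62m[48;2;121;121;121m🬂[38;2;114;114;114m[48;2;36;9;42m🬏[38;2;38;10;44m[48;2;35;9;41m🬂[38;2;38;10;44m[48;2;35;9;41m🬂[0m
[38;2;31;8;38m[48;2;29;8;35m🬎[38;2;31;8;37m[48;2;103;103;103m🬝[38;2;32;9;39m[48;2;133;133;133m🬀[38;2;142;142;142m[48;2;156;156;156m🬆[38;2;151;151;151m[48;2;162;162;162m🬂[38;2;157;157;157m[48;2;166;166;166m🬆[38;2;157;157;157m[48;2;166;166;166m🬊[38;2;153;153;153m[48;2;163;163;163m🬊[38;2;145;145;145m[48;2;156;156;156m🬊[38;2;126;126;126m[48;2;144;144;144m🬊[38;2;31;8;38m[48;2;111;111;111m🬊[38;2;31;8;38m[48;2;29;8;35m🬎[0m
[38;2;26;7;33m[48;2;24;7;30m🬎[38;2;25;7;32m[48;2;134;134;134m▌[38;2;148;148;148m[48;2;158;158;158m🬄[38;2;164;164;164m[48;2;171;171;171m🬆[38;2;171;171;171m[48;2;178;178;178m🬆[38;2;176;176;176m[48;2;193;193;193m🬎[38;2;176;176;176m[48;2;196;196;196m🬎[38;2;172;172;172m[48;2;180;180;180m🬎[38;2;164;164;164m[48;2;171;171;171m🬊[38;2;152;152;152m[48;2;161;161;161m🬊[38;2;121;121;121m[48;2;140;140;140m🬉[38;2;26;7;33m[48;2;24;7;30m🬎[0m
[38;2;22;7;29m[48;2;19;6;26m🬂[38;2;147;147;147m[48;2;20;6;27m▐[38;2;160;160;160m[48;2;168;168;168m▌[38;2;174;174;174m[48;2;178;178;178m▌[38;2;182;182;182m[48;2;193;193;193m▌[38;2;219;219;219m[48;2;254;254;254m🬕[38;2;225;225;225m[48;2;246;246;246m🬂[38;2;185;185;185m[48;2;201;201;201m▐[38;2;174;174;174m[48;2;179;179;179m🬨[38;2;162;162;162m[48;2;169;169;169m▐[38;2;138;138;138m[48;2;153;153;153m▐[38;2;22;7;29m[48;2;19;6;26m🬂[0m
[38;2;17;6;24m[48;2;14;5;21m🬂[38;2;135;135;135m[48;2;15;5;21m🬉[38;2;166;166;166m[48;2;154;154;154m🬨[38;2;180;180;180m[48;2;174;174;174m▐[38;2;188;188;188m[48;2;183;183;183m🬉[38;2;214;214;214m[48;2;191;191;191m🬂[38;2;221;221;221m[48;2;192;192;192m🬂[38;2;196;196;196m[48;2;184;184;184m🬀[38;2;179;179;179m[48;2;175;175;175m▌[38;2;169;169;169m[48;2;161;161;161m▌[38;2;139;139;139m[48;2;14;5;20m🬝[38;2;17;6;24m[48;2;14;5;21m🬂[0m
[38;2;12;5;19m[48;2;9;5;16m🬂[38;2;12;5;19m[48;2;9;5;16m🬂[38;2;157;157;157m[48;2;10;5;17m🬁[38;2;166;166;166m[48;2;9;5;16m🬬[38;2;179;179;179m[48;2;169;169;169m🬎[38;2;183;183;183m[48;2;175;175;175m🬎[38;2;183;183;183m[48;2;175;175;175m🬎[38;2;179;179;179m[48;2;171;171;171m🬎[38;2;170;170;170m[48;2;157;157;157m🬎[38;2;155;155;155m[48;2;9;5;16m🬆[38;2;12;5;19m[48;2;9;5;16m🬂[38;2;12;5;19m[48;2;9;5;16m🬂[0m
</frame>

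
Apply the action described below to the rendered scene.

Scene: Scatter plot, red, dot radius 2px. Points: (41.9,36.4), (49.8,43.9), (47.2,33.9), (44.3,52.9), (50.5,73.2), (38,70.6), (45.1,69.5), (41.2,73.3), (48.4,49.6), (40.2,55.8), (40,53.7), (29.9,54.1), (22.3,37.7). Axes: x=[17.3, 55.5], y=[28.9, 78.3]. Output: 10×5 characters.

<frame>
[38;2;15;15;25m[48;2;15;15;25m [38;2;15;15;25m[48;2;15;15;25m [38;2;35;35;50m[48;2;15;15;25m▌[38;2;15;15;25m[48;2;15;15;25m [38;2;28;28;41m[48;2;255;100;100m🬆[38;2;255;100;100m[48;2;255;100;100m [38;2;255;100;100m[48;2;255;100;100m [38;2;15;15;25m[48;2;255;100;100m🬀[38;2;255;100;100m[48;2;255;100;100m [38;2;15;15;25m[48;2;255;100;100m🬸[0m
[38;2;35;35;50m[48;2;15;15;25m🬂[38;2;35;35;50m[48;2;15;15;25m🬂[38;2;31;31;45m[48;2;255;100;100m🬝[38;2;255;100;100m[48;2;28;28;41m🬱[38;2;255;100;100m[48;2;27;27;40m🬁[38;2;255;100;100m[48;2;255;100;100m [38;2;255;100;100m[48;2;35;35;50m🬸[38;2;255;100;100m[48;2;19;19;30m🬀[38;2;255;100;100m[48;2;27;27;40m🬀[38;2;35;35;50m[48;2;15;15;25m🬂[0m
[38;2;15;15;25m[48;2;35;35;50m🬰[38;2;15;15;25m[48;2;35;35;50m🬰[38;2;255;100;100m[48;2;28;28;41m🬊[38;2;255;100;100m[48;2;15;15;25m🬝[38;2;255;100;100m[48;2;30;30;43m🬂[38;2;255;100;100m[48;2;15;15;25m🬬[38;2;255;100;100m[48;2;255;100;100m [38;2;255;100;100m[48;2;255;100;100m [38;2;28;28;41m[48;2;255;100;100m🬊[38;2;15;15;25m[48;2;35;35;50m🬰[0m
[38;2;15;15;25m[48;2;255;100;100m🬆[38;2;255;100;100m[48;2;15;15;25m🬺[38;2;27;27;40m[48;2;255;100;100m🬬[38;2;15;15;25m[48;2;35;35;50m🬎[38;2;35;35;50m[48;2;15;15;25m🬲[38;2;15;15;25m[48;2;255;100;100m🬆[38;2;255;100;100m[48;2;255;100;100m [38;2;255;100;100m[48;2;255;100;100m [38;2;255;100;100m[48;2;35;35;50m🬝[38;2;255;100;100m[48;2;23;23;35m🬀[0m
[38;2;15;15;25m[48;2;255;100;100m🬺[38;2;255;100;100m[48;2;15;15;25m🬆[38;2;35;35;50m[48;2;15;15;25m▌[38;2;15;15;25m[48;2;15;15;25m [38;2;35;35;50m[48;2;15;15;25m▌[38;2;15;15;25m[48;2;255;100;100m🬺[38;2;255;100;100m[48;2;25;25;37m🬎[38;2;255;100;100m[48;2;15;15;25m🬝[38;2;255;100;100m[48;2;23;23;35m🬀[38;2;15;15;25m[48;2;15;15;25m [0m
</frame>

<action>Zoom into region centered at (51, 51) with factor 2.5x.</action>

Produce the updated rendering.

<frame>
[38;2;15;15;25m[48;2;15;15;25m [38;2;15;15;25m[48;2;15;15;25m [38;2;35;35;50m[48;2;15;15;25m▌[38;2;15;15;25m[48;2;15;15;25m [38;2;35;35;50m[48;2;15;15;25m▌[38;2;15;15;25m[48;2;15;15;25m [38;2;35;35;50m[48;2;15;15;25m▌[38;2;15;15;25m[48;2;15;15;25m [38;2;35;35;50m[48;2;15;15;25m▌[38;2;15;15;25m[48;2;15;15;25m [0m
[38;2;35;35;50m[48;2;255;100;100m🬀[38;2;255;100;100m[48;2;28;28;41m🬱[38;2;35;35;50m[48;2;15;15;25m🬕[38;2;23;23;35m[48;2;255;100;100m🬬[38;2;35;35;50m[48;2;15;15;25m🬕[38;2;35;35;50m[48;2;15;15;25m🬂[38;2;35;35;50m[48;2;15;15;25m🬕[38;2;35;35;50m[48;2;15;15;25m🬂[38;2;35;35;50m[48;2;15;15;25m🬕[38;2;35;35;50m[48;2;15;15;25m🬂[0m
[38;2;255;100;100m[48;2;21;21;33m🬊[38;2;255;100;100m[48;2;23;23;35m🬀[38;2;35;35;50m[48;2;255;100;100m🬐[38;2;255;100;100m[48;2;255;100;100m [38;2;27;27;40m[48;2;255;100;100m🬸[38;2;15;15;25m[48;2;35;35;50m🬰[38;2;35;35;50m[48;2;15;15;25m🬛[38;2;15;15;25m[48;2;35;35;50m🬰[38;2;35;35;50m[48;2;15;15;25m🬛[38;2;15;15;25m[48;2;35;35;50m🬰[0m
[38;2;15;15;25m[48;2;35;35;50m🬎[38;2;15;15;25m[48;2;35;35;50m🬎[38;2;35;35;50m[48;2;15;15;25m🬲[38;2;255;100;100m[48;2;20;20;31m🬟[38;2;21;21;33m[48;2;255;100;100m🬊[38;2;15;15;25m[48;2;35;35;50m🬎[38;2;35;35;50m[48;2;15;15;25m🬲[38;2;15;15;25m[48;2;35;35;50m🬎[38;2;35;35;50m[48;2;15;15;25m🬲[38;2;15;15;25m[48;2;35;35;50m🬎[0m
[38;2;15;15;25m[48;2;15;15;25m [38;2;15;15;25m[48;2;15;15;25m [38;2;35;35;50m[48;2;15;15;25m▌[38;2;255;100;100m[48;2;15;15;25m🬊[38;2;255;100;100m[48;2;15;15;25m🬝[38;2;255;100;100m[48;2;15;15;25m🬀[38;2;35;35;50m[48;2;15;15;25m▌[38;2;15;15;25m[48;2;15;15;25m [38;2;35;35;50m[48;2;15;15;25m▌[38;2;15;15;25m[48;2;15;15;25m [0m
</frame>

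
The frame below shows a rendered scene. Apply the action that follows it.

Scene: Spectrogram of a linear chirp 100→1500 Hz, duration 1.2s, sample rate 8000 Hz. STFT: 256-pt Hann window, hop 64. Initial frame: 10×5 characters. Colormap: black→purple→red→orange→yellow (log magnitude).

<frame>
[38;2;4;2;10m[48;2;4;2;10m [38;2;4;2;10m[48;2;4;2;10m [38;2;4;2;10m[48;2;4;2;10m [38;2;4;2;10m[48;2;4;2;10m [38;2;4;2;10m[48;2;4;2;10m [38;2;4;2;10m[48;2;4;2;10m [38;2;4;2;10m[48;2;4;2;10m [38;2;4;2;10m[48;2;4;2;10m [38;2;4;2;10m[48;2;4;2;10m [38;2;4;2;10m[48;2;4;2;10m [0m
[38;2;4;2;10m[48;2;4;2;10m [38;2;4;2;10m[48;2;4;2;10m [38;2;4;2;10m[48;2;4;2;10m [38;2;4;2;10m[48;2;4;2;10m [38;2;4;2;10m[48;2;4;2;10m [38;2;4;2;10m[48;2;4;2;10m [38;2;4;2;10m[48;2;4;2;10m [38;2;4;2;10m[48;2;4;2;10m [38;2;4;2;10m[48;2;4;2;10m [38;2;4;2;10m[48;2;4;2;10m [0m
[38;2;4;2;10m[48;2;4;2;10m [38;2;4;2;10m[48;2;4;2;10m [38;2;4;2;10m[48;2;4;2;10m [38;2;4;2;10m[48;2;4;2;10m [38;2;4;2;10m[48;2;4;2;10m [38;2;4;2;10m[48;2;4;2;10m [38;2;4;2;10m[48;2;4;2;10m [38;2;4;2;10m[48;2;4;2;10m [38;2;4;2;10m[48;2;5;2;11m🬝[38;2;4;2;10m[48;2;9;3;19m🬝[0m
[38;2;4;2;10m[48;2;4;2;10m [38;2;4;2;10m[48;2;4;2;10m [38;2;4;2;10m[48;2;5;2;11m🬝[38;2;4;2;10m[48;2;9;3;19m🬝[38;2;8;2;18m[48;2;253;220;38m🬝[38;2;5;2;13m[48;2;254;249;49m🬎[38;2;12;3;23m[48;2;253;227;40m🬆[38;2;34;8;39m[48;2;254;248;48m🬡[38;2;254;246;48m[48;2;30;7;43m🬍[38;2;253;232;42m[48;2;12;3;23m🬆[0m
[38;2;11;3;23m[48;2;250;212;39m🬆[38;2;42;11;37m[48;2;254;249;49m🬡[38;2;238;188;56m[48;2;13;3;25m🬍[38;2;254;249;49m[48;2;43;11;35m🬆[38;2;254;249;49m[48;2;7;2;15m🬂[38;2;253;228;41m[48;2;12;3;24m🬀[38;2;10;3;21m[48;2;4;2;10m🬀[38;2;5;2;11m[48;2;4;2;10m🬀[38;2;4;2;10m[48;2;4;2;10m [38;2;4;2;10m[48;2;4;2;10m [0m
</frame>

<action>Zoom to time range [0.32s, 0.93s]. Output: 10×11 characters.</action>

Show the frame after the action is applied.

<frame>
[38;2;4;2;10m[48;2;4;2;10m [38;2;4;2;10m[48;2;4;2;10m [38;2;4;2;10m[48;2;4;2;10m [38;2;4;2;10m[48;2;4;2;10m [38;2;4;2;10m[48;2;4;2;10m [38;2;4;2;10m[48;2;4;2;10m [38;2;4;2;10m[48;2;4;2;10m [38;2;4;2;10m[48;2;4;2;10m [38;2;4;2;10m[48;2;4;2;10m [38;2;4;2;10m[48;2;4;2;10m [0m
[38;2;4;2;10m[48;2;4;2;10m [38;2;4;2;10m[48;2;4;2;10m [38;2;4;2;10m[48;2;4;2;10m [38;2;4;2;10m[48;2;4;2;10m [38;2;4;2;10m[48;2;4;2;10m [38;2;4;2;10m[48;2;4;2;10m [38;2;4;2;10m[48;2;4;2;10m [38;2;4;2;10m[48;2;4;2;10m [38;2;4;2;10m[48;2;4;2;10m [38;2;4;2;10m[48;2;4;2;10m [0m
[38;2;4;2;10m[48;2;4;2;10m [38;2;4;2;10m[48;2;4;2;10m [38;2;4;2;10m[48;2;4;2;10m [38;2;4;2;10m[48;2;4;2;10m [38;2;4;2;10m[48;2;4;2;10m [38;2;4;2;10m[48;2;4;2;10m [38;2;4;2;10m[48;2;4;2;10m [38;2;4;2;10m[48;2;4;2;10m [38;2;4;2;10m[48;2;4;2;10m [38;2;4;2;10m[48;2;4;2;10m [0m
[38;2;4;2;10m[48;2;4;2;10m [38;2;4;2;10m[48;2;4;2;10m [38;2;4;2;10m[48;2;4;2;10m [38;2;4;2;10m[48;2;4;2;10m [38;2;4;2;10m[48;2;4;2;10m [38;2;4;2;10m[48;2;4;2;10m [38;2;4;2;10m[48;2;4;2;10m [38;2;4;2;10m[48;2;4;2;10m [38;2;4;2;10m[48;2;4;2;10m [38;2;4;2;10m[48;2;4;2;10m [0m
[38;2;4;2;10m[48;2;4;2;10m [38;2;4;2;10m[48;2;4;2;10m [38;2;4;2;10m[48;2;4;2;10m [38;2;4;2;10m[48;2;4;2;10m [38;2;4;2;10m[48;2;4;2;10m [38;2;4;2;10m[48;2;4;2;10m [38;2;4;2;10m[48;2;4;2;10m [38;2;4;2;10m[48;2;4;2;10m [38;2;4;2;10m[48;2;4;2;10m [38;2;4;2;10m[48;2;4;2;10m [0m
[38;2;4;2;10m[48;2;4;2;10m [38;2;4;2;10m[48;2;4;2;10m [38;2;4;2;10m[48;2;4;2;10m [38;2;4;2;10m[48;2;4;2;10m [38;2;4;2;10m[48;2;4;2;10m [38;2;4;2;10m[48;2;4;2;10m [38;2;4;2;10m[48;2;4;2;10m [38;2;4;2;10m[48;2;4;2;10m [38;2;4;2;10m[48;2;4;2;10m [38;2;4;2;10m[48;2;4;2;10m [0m
[38;2;4;2;10m[48;2;4;2;10m [38;2;4;2;10m[48;2;4;2;10m [38;2;4;2;10m[48;2;4;2;10m [38;2;4;2;10m[48;2;4;2;10m [38;2;4;2;10m[48;2;4;2;10m [38;2;4;2;10m[48;2;4;2;10m [38;2;4;2;10m[48;2;4;2;10m [38;2;4;2;10m[48;2;4;2;10m [38;2;4;2;10m[48;2;4;2;10m [38;2;4;2;10m[48;2;4;2;11m🬎[0m
[38;2;4;2;10m[48;2;4;2;10m [38;2;4;2;10m[48;2;4;2;10m [38;2;4;2;10m[48;2;4;2;10m [38;2;4;2;10m[48;2;4;2;11m🬝[38;2;4;2;10m[48;2;5;2;11m🬝[38;2;4;2;10m[48;2;6;2;14m🬝[38;2;4;2;11m[48;2;13;3;25m🬝[38;2;9;2;19m[48;2;61;14;89m🬝[38;2;8;2;17m[48;2;247;186;33m🬎[38;2;39;9;40m[48;2;254;248;49m🬎[0m
[38;2;4;2;10m[48;2;6;2;14m🬎[38;2;5;2;12m[48;2;14;4;28m🬝[38;2;9;2;19m[48;2;94;23;87m🬝[38;2;8;2;17m[48;2;252;211;34m🬎[38;2;53;13;39m[48;2;254;249;49m🬎[38;2;14;4;28m[48;2;253;234;43m🬂[38;2;52;12;75m[48;2;233;163;54m🬟[38;2;253;235;43m[48;2;15;4;29m🬎[38;2;254;249;49m[48;2;56;14;39m🬂[38;2;252;205;31m[48;2;30;8;31m🬀[0m
[38;2;47;11;64m[48;2;242;196;50m🬂[38;2;244;206;49m[48;2;26;6;48m🬎[38;2;253;232;42m[48;2;41;10;40m🬆[38;2;254;248;48m[48;2;13;3;25m🬂[38;2;251;174;19m[48;2;23;6;28m🬀[38;2;26;6;47m[48;2;6;2;14m🬀[38;2;8;2;17m[48;2;4;2;10m🬂[38;2;5;2;13m[48;2;4;2;10m🬀[38;2;4;2;11m[48;2;4;2;10m🬂[38;2;4;2;10m[48;2;4;2;10m [0m
[38;2;10;3;20m[48;2;4;2;10m🬂[38;2;5;2;12m[48;2;4;2;10m🬂[38;2;4;2;11m[48;2;4;2;10m🬂[38;2;4;2;11m[48;2;4;2;10m🬀[38;2;4;2;10m[48;2;4;2;10m [38;2;4;2;10m[48;2;4;2;10m [38;2;4;2;10m[48;2;4;2;10m [38;2;4;2;10m[48;2;4;2;10m [38;2;4;2;10m[48;2;4;2;10m [38;2;4;2;10m[48;2;4;2;10m [0m
</frame>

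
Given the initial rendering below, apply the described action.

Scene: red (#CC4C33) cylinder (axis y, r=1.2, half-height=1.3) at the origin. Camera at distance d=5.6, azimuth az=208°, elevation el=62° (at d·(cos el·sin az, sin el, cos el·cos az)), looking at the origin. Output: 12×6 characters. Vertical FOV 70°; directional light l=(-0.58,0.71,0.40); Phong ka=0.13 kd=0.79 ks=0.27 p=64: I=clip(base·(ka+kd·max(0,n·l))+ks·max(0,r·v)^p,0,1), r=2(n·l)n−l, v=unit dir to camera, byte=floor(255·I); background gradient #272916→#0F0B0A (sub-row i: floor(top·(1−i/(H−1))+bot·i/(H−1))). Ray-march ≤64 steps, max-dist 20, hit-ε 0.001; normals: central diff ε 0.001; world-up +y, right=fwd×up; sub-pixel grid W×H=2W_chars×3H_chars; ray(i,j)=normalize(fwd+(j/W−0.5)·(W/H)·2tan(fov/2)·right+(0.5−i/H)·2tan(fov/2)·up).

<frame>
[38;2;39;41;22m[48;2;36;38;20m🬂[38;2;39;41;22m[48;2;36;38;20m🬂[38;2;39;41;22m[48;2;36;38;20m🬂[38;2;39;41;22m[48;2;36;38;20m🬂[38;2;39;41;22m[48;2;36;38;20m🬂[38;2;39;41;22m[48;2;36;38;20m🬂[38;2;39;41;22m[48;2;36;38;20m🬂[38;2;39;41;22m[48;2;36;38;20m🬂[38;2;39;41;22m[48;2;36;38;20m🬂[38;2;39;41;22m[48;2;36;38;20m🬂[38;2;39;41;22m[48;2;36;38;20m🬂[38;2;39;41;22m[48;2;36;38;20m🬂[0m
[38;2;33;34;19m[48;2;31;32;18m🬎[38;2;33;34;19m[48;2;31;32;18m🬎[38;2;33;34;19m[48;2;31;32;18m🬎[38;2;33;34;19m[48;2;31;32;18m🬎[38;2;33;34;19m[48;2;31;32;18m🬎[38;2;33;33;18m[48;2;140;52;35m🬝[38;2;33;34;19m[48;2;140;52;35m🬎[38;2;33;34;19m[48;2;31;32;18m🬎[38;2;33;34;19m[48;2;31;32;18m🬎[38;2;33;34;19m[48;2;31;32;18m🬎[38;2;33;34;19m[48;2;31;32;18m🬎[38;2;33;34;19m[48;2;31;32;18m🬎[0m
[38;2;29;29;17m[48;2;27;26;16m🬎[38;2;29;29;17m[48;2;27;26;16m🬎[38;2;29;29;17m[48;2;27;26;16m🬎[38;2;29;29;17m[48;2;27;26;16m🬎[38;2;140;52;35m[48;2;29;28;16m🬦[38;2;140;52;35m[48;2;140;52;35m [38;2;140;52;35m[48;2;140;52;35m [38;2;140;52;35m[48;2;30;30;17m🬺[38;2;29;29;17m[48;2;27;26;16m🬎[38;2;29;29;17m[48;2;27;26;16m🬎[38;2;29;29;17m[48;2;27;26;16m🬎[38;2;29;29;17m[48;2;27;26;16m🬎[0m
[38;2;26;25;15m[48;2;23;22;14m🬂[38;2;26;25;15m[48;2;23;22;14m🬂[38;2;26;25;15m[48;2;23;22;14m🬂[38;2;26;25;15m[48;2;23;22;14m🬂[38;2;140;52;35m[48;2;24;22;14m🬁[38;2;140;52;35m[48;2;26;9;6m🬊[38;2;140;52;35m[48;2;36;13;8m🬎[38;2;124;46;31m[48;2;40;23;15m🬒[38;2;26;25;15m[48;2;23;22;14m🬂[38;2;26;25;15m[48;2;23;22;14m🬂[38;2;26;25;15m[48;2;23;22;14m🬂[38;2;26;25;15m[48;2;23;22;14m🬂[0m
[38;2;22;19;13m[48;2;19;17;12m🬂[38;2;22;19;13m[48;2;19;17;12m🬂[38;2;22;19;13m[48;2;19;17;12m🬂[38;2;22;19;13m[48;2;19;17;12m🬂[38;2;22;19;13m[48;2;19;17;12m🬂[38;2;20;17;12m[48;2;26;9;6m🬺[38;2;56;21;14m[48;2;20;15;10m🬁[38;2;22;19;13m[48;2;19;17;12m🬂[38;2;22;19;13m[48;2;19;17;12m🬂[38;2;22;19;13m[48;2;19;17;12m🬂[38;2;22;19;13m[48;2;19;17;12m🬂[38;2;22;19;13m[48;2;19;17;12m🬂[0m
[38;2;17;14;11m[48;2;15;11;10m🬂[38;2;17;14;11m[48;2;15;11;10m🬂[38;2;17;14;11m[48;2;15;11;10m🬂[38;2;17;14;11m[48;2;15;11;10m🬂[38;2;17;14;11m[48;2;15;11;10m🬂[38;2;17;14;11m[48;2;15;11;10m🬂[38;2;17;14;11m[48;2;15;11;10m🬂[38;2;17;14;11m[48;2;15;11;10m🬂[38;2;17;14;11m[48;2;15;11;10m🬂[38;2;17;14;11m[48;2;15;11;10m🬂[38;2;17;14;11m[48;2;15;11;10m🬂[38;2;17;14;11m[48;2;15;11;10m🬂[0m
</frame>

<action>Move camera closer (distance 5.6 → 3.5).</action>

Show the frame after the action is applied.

<frame>
[38;2;39;41;22m[48;2;36;38;20m🬂[38;2;39;41;22m[48;2;36;38;20m🬂[38;2;39;41;22m[48;2;36;38;20m🬂[38;2;39;41;22m[48;2;36;38;20m🬂[38;2;39;41;22m[48;2;36;38;20m🬂[38;2;38;40;21m[48;2;140;52;35m🬎[38;2;38;40;21m[48;2;140;52;35m🬎[38;2;140;52;35m[48;2;37;39;21m🬏[38;2;39;41;22m[48;2;36;38;20m🬂[38;2;39;41;22m[48;2;36;38;20m🬂[38;2;39;41;22m[48;2;36;38;20m🬂[38;2;39;41;22m[48;2;36;38;20m🬂[0m
[38;2;33;34;19m[48;2;31;32;18m🬎[38;2;33;34;19m[48;2;31;32;18m🬎[38;2;33;34;19m[48;2;31;32;18m🬎[38;2;33;34;19m[48;2;140;52;35m🬆[38;2;140;52;35m[48;2;140;52;35m [38;2;140;52;35m[48;2;140;52;35m [38;2;140;52;35m[48;2;140;52;35m [38;2;140;52;35m[48;2;140;52;35m [38;2;140;52;35m[48;2;34;35;19m🬺[38;2;140;52;35m[48;2;33;33;18m🬏[38;2;33;34;19m[48;2;31;32;18m🬎[38;2;33;34;19m[48;2;31;32;18m🬎[0m
[38;2;29;29;17m[48;2;27;26;16m🬎[38;2;29;29;17m[48;2;27;26;16m🬎[38;2;29;29;17m[48;2;27;26;16m🬎[38;2;140;52;35m[48;2;140;52;35m [38;2;140;52;35m[48;2;140;52;35m [38;2;140;52;35m[48;2;140;52;35m [38;2;140;52;35m[48;2;140;52;35m [38;2;140;52;35m[48;2;140;52;35m [38;2;140;52;35m[48;2;140;52;35m [38;2;140;52;35m[48;2;28;28;16m▌[38;2;29;29;17m[48;2;27;26;16m🬎[38;2;29;29;17m[48;2;27;26;16m🬎[0m
[38;2;26;25;15m[48;2;23;22;14m🬂[38;2;26;25;15m[48;2;23;22;14m🬂[38;2;26;25;15m[48;2;23;22;14m🬂[38;2;140;52;35m[48;2;23;21;14m🬊[38;2;140;52;35m[48;2;140;52;35m [38;2;140;52;35m[48;2;140;52;35m [38;2;140;52;35m[48;2;140;52;35m [38;2;140;52;35m[48;2;140;52;35m [38;2;140;52;35m[48;2;23;21;14m🬝[38;2;141;52;35m[48;2;24;22;14m🬀[38;2;26;25;15m[48;2;23;22;14m🬂[38;2;26;25;15m[48;2;23;22;14m🬂[0m
[38;2;22;19;13m[48;2;19;17;12m🬂[38;2;22;19;13m[48;2;19;17;12m🬂[38;2;22;19;13m[48;2;19;17;12m🬂[38;2;22;19;13m[48;2;19;17;12m🬂[38;2;20;17;12m[48;2;26;9;6m🬺[38;2;140;52;35m[48;2;24;10;7m🬁[38;2;140;52;35m[48;2;30;11;7m🬂[38;2;50;18;12m[48;2;19;16;12m🬆[38;2;22;19;13m[48;2;19;17;12m🬂[38;2;22;19;13m[48;2;19;17;12m🬂[38;2;22;19;13m[48;2;19;17;12m🬂[38;2;22;19;13m[48;2;19;17;12m🬂[0m
[38;2;17;14;11m[48;2;15;11;10m🬂[38;2;17;14;11m[48;2;15;11;10m🬂[38;2;17;14;11m[48;2;15;11;10m🬂[38;2;17;14;11m[48;2;15;11;10m🬂[38;2;17;14;11m[48;2;15;11;10m🬂[38;2;17;14;11m[48;2;15;11;10m🬂[38;2;17;14;11m[48;2;15;11;10m🬂[38;2;17;14;11m[48;2;15;11;10m🬂[38;2;17;14;11m[48;2;15;11;10m🬂[38;2;17;14;11m[48;2;15;11;10m🬂[38;2;17;14;11m[48;2;15;11;10m🬂[38;2;17;14;11m[48;2;15;11;10m🬂[0m
</frame>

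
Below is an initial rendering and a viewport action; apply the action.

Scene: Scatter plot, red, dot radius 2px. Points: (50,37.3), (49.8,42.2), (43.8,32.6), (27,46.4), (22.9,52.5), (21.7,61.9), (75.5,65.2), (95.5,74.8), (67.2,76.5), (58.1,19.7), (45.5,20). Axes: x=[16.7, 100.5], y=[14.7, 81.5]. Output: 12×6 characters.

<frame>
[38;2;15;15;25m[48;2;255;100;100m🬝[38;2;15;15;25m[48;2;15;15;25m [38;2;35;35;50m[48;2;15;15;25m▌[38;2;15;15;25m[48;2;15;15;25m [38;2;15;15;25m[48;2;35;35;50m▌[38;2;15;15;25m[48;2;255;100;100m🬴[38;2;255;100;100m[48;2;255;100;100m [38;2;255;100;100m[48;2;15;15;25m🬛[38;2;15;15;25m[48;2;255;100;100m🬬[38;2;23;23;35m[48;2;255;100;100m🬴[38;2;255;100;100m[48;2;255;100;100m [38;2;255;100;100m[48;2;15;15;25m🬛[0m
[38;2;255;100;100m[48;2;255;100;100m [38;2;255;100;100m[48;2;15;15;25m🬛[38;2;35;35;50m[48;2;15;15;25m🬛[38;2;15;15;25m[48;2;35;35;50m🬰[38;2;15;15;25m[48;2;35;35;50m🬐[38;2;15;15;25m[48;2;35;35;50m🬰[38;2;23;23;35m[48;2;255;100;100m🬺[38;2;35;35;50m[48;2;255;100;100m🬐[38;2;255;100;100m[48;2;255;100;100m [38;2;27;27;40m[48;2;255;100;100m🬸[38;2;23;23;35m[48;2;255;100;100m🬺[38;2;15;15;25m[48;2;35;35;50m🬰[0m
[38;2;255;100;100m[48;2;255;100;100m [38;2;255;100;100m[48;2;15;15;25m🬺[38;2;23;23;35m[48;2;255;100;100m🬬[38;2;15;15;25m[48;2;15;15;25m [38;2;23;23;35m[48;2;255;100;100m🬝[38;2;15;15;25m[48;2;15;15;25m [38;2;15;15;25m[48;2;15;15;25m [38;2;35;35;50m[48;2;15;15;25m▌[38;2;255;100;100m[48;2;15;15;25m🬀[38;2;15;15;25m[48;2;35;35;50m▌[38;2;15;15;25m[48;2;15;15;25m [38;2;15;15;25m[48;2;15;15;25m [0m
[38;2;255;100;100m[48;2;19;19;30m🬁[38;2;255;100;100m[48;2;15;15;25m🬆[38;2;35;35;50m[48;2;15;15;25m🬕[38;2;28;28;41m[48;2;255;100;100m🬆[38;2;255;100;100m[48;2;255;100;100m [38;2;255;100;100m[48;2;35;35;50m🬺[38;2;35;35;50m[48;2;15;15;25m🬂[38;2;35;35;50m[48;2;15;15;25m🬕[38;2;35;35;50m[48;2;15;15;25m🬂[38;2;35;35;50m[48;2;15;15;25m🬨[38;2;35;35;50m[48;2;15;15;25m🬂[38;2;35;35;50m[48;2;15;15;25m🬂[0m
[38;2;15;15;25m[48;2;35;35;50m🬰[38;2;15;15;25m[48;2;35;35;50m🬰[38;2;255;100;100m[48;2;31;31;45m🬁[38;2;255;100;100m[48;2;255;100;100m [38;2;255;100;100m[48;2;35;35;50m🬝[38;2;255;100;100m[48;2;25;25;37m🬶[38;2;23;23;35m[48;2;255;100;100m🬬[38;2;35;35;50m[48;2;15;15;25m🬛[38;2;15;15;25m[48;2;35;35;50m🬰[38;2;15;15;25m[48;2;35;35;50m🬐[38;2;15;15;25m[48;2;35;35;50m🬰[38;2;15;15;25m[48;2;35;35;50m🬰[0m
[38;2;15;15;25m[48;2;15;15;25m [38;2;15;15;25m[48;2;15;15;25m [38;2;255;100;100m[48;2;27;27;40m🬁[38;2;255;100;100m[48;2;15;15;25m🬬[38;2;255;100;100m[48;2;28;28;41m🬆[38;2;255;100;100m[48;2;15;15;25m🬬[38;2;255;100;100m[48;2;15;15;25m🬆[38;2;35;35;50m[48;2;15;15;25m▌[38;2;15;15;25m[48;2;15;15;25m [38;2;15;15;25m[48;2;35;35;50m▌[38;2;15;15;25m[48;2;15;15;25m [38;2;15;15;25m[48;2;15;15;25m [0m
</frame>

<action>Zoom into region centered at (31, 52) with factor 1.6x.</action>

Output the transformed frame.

<frame>
[38;2;15;15;25m[48;2;15;15;25m [38;2;15;15;25m[48;2;15;15;25m [38;2;35;35;50m[48;2;15;15;25m▌[38;2;15;15;25m[48;2;255;100;100m🬝[38;2;15;15;25m[48;2;35;35;50m▌[38;2;15;15;25m[48;2;15;15;25m [38;2;15;15;25m[48;2;15;15;25m [38;2;35;35;50m[48;2;15;15;25m▌[38;2;15;15;25m[48;2;15;15;25m [38;2;15;15;25m[48;2;35;35;50m▌[38;2;15;15;25m[48;2;15;15;25m [38;2;15;15;25m[48;2;15;15;25m [0m
[38;2;15;15;25m[48;2;35;35;50m🬰[38;2;15;15;25m[48;2;35;35;50m🬰[38;2;27;27;40m[48;2;255;100;100m🬴[38;2;255;100;100m[48;2;255;100;100m [38;2;255;100;100m[48;2;35;35;50m🬛[38;2;15;15;25m[48;2;35;35;50m🬰[38;2;15;15;25m[48;2;35;35;50m🬰[38;2;35;35;50m[48;2;15;15;25m🬛[38;2;15;15;25m[48;2;35;35;50m🬰[38;2;15;15;25m[48;2;35;35;50m🬐[38;2;15;15;25m[48;2;35;35;50m🬰[38;2;15;15;25m[48;2;35;35;50m🬰[0m
[38;2;15;15;25m[48;2;15;15;25m [38;2;15;15;25m[48;2;15;15;25m [38;2;27;27;40m[48;2;255;100;100m🬝[38;2;15;15;25m[48;2;255;100;100m🬀[38;2;28;28;41m[48;2;255;100;100m🬊[38;2;15;15;25m[48;2;15;15;25m [38;2;15;15;25m[48;2;15;15;25m [38;2;35;35;50m[48;2;15;15;25m▌[38;2;15;15;25m[48;2;15;15;25m [38;2;15;15;25m[48;2;35;35;50m▌[38;2;15;15;25m[48;2;15;15;25m [38;2;15;15;25m[48;2;15;15;25m [0m
[38;2;35;35;50m[48;2;15;15;25m🬂[38;2;35;35;50m[48;2;15;15;25m🬂[38;2;35;35;50m[48;2;15;15;25m🬕[38;2;255;100;100m[48;2;15;15;25m🬊[38;2;255;100;100m[48;2;255;100;100m [38;2;255;100;100m[48;2;25;25;37m🬛[38;2;35;35;50m[48;2;15;15;25m🬂[38;2;35;35;50m[48;2;15;15;25m🬕[38;2;35;35;50m[48;2;15;15;25m🬂[38;2;28;28;41m[48;2;255;100;100m🬆[38;2;23;23;35m[48;2;255;100;100m🬬[38;2;35;35;50m[48;2;15;15;25m🬂[0m
[38;2;15;15;25m[48;2;35;35;50m🬰[38;2;15;15;25m[48;2;35;35;50m🬰[38;2;35;35;50m[48;2;15;15;25m🬛[38;2;15;15;25m[48;2;35;35;50m🬰[38;2;27;27;40m[48;2;255;100;100m🬺[38;2;15;15;25m[48;2;35;35;50m🬰[38;2;15;15;25m[48;2;35;35;50m🬰[38;2;35;35;50m[48;2;15;15;25m🬛[38;2;25;25;37m[48;2;255;100;100m🬛[38;2;255;100;100m[48;2;255;100;100m [38;2;255;100;100m[48;2;35;35;50m🬴[38;2;15;15;25m[48;2;35;35;50m🬰[0m
[38;2;15;15;25m[48;2;15;15;25m [38;2;15;15;25m[48;2;15;15;25m [38;2;35;35;50m[48;2;15;15;25m▌[38;2;15;15;25m[48;2;15;15;25m [38;2;15;15;25m[48;2;35;35;50m▌[38;2;15;15;25m[48;2;15;15;25m [38;2;15;15;25m[48;2;15;15;25m [38;2;27;27;40m[48;2;255;100;100m🬴[38;2;255;100;100m[48;2;255;100;100m [38;2;255;100;100m[48;2;35;35;50m🬝[38;2;255;100;100m[48;2;15;15;25m🬀[38;2;15;15;25m[48;2;15;15;25m [0m
</frame>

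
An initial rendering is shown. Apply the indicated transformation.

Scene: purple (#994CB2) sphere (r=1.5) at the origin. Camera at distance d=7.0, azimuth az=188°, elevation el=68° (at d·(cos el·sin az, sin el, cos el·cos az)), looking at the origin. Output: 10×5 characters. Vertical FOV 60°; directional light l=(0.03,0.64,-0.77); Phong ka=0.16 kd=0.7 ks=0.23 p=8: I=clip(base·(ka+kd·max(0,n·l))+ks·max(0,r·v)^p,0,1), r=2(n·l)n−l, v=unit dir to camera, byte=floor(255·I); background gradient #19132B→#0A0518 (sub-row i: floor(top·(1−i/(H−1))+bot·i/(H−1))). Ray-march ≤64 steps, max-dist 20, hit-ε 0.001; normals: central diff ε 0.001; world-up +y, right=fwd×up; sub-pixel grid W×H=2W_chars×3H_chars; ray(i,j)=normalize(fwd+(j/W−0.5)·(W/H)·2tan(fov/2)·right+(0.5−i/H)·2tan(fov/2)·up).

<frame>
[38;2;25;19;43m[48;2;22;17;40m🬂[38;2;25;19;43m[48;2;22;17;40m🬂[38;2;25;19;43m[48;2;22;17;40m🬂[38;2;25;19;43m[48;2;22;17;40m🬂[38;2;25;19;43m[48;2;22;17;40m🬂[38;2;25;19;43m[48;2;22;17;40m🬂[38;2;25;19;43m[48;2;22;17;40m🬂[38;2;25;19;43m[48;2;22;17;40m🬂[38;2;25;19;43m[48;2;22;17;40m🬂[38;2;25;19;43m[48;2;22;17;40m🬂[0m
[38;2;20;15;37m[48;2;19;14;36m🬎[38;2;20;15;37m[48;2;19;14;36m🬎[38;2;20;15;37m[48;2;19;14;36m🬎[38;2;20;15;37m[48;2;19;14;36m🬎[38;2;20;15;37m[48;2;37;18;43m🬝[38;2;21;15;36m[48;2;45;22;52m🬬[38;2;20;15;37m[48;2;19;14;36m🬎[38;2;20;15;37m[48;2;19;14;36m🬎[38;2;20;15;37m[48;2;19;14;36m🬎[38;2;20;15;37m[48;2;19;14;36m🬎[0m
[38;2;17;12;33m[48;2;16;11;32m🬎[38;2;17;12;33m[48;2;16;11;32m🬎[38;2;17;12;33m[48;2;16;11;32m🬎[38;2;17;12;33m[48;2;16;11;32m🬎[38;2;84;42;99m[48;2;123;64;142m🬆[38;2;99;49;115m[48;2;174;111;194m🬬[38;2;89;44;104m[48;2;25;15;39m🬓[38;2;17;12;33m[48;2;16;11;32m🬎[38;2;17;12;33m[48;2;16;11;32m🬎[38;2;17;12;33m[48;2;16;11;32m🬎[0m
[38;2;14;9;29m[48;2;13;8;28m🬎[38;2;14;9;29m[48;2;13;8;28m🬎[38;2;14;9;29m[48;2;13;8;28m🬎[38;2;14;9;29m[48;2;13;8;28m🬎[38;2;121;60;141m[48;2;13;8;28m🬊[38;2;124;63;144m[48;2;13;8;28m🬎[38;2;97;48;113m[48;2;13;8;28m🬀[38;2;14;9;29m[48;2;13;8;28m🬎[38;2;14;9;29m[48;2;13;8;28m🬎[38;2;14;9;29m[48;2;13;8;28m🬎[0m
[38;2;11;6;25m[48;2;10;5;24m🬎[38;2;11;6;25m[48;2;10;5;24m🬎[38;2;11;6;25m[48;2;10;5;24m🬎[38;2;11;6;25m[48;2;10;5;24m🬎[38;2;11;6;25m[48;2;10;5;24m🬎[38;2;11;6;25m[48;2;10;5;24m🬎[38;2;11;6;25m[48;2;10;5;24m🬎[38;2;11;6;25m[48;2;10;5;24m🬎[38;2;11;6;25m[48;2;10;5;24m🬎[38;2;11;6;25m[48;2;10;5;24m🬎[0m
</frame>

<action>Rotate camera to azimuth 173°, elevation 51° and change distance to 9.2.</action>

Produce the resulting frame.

<frame>
[38;2;25;19;43m[48;2;22;17;40m🬂[38;2;25;19;43m[48;2;22;17;40m🬂[38;2;25;19;43m[48;2;22;17;40m🬂[38;2;25;19;43m[48;2;22;17;40m🬂[38;2;25;19;43m[48;2;22;17;40m🬂[38;2;25;19;43m[48;2;22;17;40m🬂[38;2;25;19;43m[48;2;22;17;40m🬂[38;2;25;19;43m[48;2;22;17;40m🬂[38;2;25;19;43m[48;2;22;17;40m🬂[38;2;25;19;43m[48;2;22;17;40m🬂[0m
[38;2;20;15;37m[48;2;19;14;36m🬎[38;2;20;15;37m[48;2;19;14;36m🬎[38;2;20;15;37m[48;2;19;14;36m🬎[38;2;20;15;37m[48;2;19;14;36m🬎[38;2;20;15;37m[48;2;19;14;36m🬎[38;2;20;15;37m[48;2;19;14;36m🬎[38;2;20;15;37m[48;2;19;14;36m🬎[38;2;20;15;37m[48;2;19;14;36m🬎[38;2;20;15;37m[48;2;19;14;36m🬎[38;2;20;15;37m[48;2;19;14;36m🬎[0m
[38;2;17;12;33m[48;2;16;11;32m🬎[38;2;17;12;33m[48;2;16;11;32m🬎[38;2;17;12;33m[48;2;16;11;32m🬎[38;2;17;12;33m[48;2;16;11;32m🬎[38;2;47;24;59m[48;2;102;50;119m▌[38;2;104;51;121m[48;2;155;91;176m🬨[38;2;74;37;86m[48;2;17;11;33m🬓[38;2;17;12;33m[48;2;16;11;32m🬎[38;2;17;12;33m[48;2;16;11;32m🬎[38;2;17;12;33m[48;2;16;11;32m🬎[0m
[38;2;14;9;29m[48;2;13;8;28m🬎[38;2;14;9;29m[48;2;13;8;28m🬎[38;2;14;9;29m[48;2;13;8;28m🬎[38;2;14;9;29m[48;2;13;8;28m🬎[38;2;102;51;119m[48;2;13;8;28m🬁[38;2;113;56;132m[48;2;13;8;28m🬂[38;2;14;9;29m[48;2;13;8;28m🬎[38;2;14;9;29m[48;2;13;8;28m🬎[38;2;14;9;29m[48;2;13;8;28m🬎[38;2;14;9;29m[48;2;13;8;28m🬎[0m
[38;2;11;6;25m[48;2;10;5;24m🬎[38;2;11;6;25m[48;2;10;5;24m🬎[38;2;11;6;25m[48;2;10;5;24m🬎[38;2;11;6;25m[48;2;10;5;24m🬎[38;2;11;6;25m[48;2;10;5;24m🬎[38;2;11;6;25m[48;2;10;5;24m🬎[38;2;11;6;25m[48;2;10;5;24m🬎[38;2;11;6;25m[48;2;10;5;24m🬎[38;2;11;6;25m[48;2;10;5;24m🬎[38;2;11;6;25m[48;2;10;5;24m🬎[0m
</frame>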